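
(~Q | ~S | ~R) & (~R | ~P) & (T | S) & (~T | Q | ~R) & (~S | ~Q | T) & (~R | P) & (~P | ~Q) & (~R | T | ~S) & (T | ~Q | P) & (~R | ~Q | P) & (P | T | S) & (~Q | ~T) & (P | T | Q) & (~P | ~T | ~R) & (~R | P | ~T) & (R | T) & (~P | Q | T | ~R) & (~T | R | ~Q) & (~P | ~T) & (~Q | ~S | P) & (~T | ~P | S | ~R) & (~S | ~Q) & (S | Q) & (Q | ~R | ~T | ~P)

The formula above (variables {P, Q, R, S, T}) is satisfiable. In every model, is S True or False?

True

Suppose S = 0.
From the singleton clause (T), T = 1.
From the singleton clause (~Q), Q = 0.
Now (Q) is unsatisfied and unit — conflict.
So every satisfying assignment has S = True.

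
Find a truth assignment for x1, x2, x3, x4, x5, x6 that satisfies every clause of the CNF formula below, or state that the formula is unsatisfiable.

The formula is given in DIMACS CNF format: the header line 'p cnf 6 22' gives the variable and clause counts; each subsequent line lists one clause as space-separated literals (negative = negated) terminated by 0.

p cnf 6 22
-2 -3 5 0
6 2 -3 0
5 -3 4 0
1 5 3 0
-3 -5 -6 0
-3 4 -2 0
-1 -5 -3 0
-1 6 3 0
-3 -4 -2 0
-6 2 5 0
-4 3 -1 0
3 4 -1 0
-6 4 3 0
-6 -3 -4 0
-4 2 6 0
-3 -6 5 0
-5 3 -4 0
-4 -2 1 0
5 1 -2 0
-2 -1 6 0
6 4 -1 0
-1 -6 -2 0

Branch on x2: set x2 = True.
Branch on x3: set x3 = False.
Branch on x1: set x1 = False.
(x5) alone gives x5 = True.
(¬x4) alone gives x4 = False.
(¬x6) alone gives x6 = False.
Every clause now holds.

x1 ↦ False, x2 ↦ True, x3 ↦ False, x4 ↦ False, x5 ↦ True, x6 ↦ False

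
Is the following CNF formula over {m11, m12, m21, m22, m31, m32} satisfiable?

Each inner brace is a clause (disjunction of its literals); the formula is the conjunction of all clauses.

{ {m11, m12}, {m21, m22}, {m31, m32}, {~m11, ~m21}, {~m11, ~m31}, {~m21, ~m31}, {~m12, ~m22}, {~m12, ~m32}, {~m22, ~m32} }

No, unsatisfiable

Branch on m11: set m11 = 1.
The clause (~m21) is unit, so m21 = 0.
The clause (m22) is unit, so m22 = 1.
The clause (~m31) is unit, so m31 = 0.
The clause (m32) is unit, so m32 = 1.
Now (~m32) is unsatisfied and unit — conflict.
Backtrack on m11: now try m11 = 0.
The clause (m12) is unit, so m12 = 1.
The clause (~m22) is unit, so m22 = 0.
The clause (m21) is unit, so m21 = 1.
The clause (~m31) is unit, so m31 = 0.
The clause (m32) is unit, so m32 = 1.
Now (~m32) is unsatisfied and unit — conflict.
Both values of m11 lead to a conflict.
No assignment satisfies every clause.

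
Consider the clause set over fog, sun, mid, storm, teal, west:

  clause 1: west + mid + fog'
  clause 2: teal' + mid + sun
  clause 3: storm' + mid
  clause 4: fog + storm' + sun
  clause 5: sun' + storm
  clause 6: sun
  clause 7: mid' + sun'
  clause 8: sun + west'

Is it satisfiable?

(sun) alone gives sun = 1.
(storm) alone gives storm = 1.
(mid) alone gives mid = 1.
Now (mid') is unsatisfied and unit — conflict.
No assignment satisfies every clause.

No, unsatisfiable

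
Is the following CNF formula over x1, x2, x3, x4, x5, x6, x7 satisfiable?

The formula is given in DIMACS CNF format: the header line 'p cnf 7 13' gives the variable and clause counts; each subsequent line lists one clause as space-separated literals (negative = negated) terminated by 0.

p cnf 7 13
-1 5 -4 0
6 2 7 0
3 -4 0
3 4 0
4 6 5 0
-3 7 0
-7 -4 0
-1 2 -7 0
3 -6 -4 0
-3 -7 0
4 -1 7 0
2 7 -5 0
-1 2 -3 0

Case x3 = True:
The clause (x7) is unit, so x7 = True.
Now (¬x7) is unsatisfied and unit — conflict.
Backtrack on x3: now try x3 = False.
The clause (¬x4) is unit, so x4 = False.
Now (x4) is unsatisfied and unit — conflict.
Neither x3 = True nor x3 = False works.
No assignment satisfies every clause.

No, unsatisfiable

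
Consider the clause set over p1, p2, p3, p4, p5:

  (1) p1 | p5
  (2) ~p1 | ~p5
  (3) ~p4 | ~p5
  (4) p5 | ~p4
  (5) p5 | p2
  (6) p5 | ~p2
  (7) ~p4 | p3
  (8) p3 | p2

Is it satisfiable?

Yes

Try p1 = 0.
From the singleton clause (p5), p5 = 1.
From the singleton clause (~p4), p4 = 0.
Try p3 = 1.
All clauses hold; p2 can take either value.
A satisfying assignment: p1: 0,  p2: 1,  p3: 1,  p4: 0,  p5: 1.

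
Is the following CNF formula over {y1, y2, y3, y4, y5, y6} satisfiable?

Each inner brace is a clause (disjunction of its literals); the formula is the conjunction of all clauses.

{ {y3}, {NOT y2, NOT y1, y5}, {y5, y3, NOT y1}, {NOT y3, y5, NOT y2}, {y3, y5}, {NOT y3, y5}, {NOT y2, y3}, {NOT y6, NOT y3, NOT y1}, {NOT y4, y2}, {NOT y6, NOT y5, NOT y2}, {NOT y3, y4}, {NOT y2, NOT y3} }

No

The clause (y3) is unit, so y3 = true.
The clause (y5) is unit, so y5 = true.
The clause (y4) is unit, so y4 = true.
The clause (y2) is unit, so y2 = true.
But (NOT y2) is also a unit clause — contradiction.
No assignment satisfies every clause.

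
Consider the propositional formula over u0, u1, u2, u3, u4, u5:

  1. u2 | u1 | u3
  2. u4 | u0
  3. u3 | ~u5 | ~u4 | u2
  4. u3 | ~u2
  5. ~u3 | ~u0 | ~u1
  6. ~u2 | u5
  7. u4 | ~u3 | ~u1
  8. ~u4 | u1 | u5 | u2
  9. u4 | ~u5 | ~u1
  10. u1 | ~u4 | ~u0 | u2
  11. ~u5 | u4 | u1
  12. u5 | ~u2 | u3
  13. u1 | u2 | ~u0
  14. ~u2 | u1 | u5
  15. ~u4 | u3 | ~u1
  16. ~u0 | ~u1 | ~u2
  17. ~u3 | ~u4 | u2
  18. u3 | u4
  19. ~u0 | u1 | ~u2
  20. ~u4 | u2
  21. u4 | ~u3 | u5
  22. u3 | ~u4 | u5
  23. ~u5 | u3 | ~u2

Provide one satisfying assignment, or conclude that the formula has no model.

Branch on u4: set u4 = 1.
Unit clause (u2) forces u2 = 1.
Unit clause (u3) forces u3 = 1.
Unit clause (u5) forces u5 = 1.
Branch on u0: set u0 = 0.
Every clause is now satisfied; u1 is unconstrained.

u0=0; u1=0; u2=1; u3=1; u4=1; u5=1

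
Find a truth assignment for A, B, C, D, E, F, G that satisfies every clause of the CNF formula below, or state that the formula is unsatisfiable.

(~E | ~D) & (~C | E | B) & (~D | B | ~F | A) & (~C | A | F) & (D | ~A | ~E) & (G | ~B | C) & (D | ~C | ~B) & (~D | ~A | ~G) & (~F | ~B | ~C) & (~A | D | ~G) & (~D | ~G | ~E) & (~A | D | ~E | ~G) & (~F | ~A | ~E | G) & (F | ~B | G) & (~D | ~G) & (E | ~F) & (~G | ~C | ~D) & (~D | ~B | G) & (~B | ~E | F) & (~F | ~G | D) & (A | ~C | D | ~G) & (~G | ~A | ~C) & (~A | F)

Suppose E = 0.
The clause (~F) is unit, so F = 0.
The clause (~A) is unit, so A = 0.
The clause (~C) is unit, so C = 0.
Suppose G = 0.
The clause (~B) is unit, so B = 0.
Every clause is now satisfied; D is unconstrained.

A=0; B=0; C=0; D=1; E=0; F=0; G=0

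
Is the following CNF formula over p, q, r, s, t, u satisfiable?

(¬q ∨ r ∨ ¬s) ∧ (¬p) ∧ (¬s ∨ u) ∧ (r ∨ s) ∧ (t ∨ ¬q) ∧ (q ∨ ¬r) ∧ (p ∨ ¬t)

Yes, satisfiable

Unit clause (¬p) forces p = False.
Unit clause (¬t) forces t = False.
Unit clause (¬q) forces q = False.
Unit clause (¬r) forces r = False.
Unit clause (s) forces s = True.
Unit clause (u) forces u = True.
All clauses are satisfied.
A satisfying assignment: p: False; q: False; r: False; s: True; t: False; u: True.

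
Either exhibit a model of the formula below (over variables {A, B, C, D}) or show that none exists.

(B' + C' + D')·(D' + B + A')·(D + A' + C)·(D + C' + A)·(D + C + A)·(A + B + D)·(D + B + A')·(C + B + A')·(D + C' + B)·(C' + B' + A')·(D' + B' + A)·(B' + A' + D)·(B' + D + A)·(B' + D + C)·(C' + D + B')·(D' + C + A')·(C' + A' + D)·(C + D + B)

A ↦ 0, B ↦ 0, C ↦ 0, D ↦ 1

Case B = 0:
Case D = 1:
The clause (A') is unit, so A = 0.
Every clause is now satisfied; C is unconstrained.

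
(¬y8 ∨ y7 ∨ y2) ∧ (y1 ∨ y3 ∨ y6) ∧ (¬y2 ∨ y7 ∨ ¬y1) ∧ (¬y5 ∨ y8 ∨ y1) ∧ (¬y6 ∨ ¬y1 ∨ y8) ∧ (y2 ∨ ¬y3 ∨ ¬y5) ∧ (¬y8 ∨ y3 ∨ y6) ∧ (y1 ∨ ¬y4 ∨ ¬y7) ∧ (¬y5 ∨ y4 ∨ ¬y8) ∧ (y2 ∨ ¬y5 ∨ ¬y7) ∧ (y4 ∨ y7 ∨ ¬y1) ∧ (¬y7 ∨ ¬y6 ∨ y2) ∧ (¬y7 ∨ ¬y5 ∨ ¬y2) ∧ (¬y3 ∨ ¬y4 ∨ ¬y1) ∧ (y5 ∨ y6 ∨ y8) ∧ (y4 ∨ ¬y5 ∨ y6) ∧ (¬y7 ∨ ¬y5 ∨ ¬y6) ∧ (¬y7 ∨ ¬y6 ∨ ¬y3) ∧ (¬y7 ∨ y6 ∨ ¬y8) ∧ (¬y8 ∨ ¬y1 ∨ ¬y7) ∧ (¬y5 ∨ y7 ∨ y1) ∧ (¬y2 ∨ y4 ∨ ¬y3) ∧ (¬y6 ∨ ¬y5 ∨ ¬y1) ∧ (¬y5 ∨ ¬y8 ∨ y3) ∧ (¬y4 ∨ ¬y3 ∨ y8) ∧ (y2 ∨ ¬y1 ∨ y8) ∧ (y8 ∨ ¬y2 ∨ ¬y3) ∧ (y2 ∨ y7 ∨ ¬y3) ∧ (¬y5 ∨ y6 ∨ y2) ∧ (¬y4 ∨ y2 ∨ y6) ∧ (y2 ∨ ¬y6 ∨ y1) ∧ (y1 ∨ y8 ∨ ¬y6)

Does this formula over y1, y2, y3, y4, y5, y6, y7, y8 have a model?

Yes, satisfiable

Try y8 = True.
Try y7 = False.
Unit clause (y2) forces y2 = True.
Unit clause (¬y1) forces y1 = False.
Unit clause (¬y5) forces y5 = False.
Try y3 = True.
Unit clause (y4) forces y4 = True.
No clause remains; y6 is free.
A satisfying assignment: y1=False; y2=True; y3=True; y4=True; y5=False; y6=True; y7=False; y8=True.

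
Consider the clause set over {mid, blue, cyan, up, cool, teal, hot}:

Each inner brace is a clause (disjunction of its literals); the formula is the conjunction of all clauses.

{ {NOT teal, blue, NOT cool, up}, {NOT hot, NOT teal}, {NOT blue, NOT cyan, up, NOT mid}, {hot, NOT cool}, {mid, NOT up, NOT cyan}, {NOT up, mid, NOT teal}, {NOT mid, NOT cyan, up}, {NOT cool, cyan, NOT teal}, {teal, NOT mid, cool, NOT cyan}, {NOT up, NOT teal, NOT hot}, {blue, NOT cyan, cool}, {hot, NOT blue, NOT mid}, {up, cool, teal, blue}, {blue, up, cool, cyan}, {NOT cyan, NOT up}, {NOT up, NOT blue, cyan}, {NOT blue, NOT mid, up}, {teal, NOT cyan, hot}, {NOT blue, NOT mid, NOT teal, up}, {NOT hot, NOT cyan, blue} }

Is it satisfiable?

Branch on hot: set hot = true.
The clause (NOT teal) is unit, so teal = false.
Branch on cyan: set cyan = true.
The clause (NOT up) is unit, so up = false.
The clause (NOT mid) is unit, so mid = false.
The clause (blue) is unit, so blue = true.
Every clause is now satisfied; cool is unconstrained.
A satisfying assignment: mid=false; blue=true; cyan=true; up=false; cool=false; teal=false; hot=true.

Satisfiable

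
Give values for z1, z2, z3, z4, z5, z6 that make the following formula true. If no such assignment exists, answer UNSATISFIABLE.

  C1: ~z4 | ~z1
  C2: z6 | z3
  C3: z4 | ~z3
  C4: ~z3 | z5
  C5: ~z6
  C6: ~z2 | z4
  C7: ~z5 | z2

From the singleton clause (~z6), z6 = 0.
From the singleton clause (z3), z3 = 1.
From the singleton clause (z4), z4 = 1.
From the singleton clause (~z1), z1 = 0.
From the singleton clause (z5), z5 = 1.
From the singleton clause (z2), z2 = 1.
Every clause now holds.

z1=0,  z2=1,  z3=1,  z4=1,  z5=1,  z6=0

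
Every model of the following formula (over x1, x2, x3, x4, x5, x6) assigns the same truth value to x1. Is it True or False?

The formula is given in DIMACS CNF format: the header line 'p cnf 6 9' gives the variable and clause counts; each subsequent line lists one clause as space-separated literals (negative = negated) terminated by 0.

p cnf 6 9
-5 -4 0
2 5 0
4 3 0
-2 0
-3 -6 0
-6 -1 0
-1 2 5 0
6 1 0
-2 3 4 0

True

Suppose x1 = False.
(¬x2) alone gives x2 = False.
(x5) alone gives x5 = True.
(¬x4) alone gives x4 = False.
(x3) alone gives x3 = True.
(¬x6) alone gives x6 = False.
That conflicts with the unit clause (x6).
So every satisfying assignment has x1 = True.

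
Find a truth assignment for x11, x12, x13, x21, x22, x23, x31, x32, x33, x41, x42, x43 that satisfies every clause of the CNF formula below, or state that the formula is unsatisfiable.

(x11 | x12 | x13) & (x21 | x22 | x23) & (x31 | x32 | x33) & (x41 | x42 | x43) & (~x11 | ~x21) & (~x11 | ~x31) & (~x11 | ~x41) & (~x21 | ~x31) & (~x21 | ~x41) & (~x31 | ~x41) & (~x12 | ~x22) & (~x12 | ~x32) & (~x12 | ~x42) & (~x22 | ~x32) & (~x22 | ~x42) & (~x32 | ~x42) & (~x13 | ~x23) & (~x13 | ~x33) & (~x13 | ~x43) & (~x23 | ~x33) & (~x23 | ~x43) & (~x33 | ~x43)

UNSATISFIABLE

Case x11 = 0:
Case x12 = 1:
The clause (~x22) is unit, so x22 = 0.
The clause (~x32) is unit, so x32 = 0.
The clause (~x42) is unit, so x42 = 0.
Case x21 = 1:
The clause (~x31) is unit, so x31 = 0.
The clause (x33) is unit, so x33 = 1.
The clause (~x41) is unit, so x41 = 0.
The clause (x43) is unit, so x43 = 1.
That conflicts with the unit clause (~x43).
Undo x21 and try x21 = 0.
The clause (x23) is unit, so x23 = 1.
The clause (~x13) is unit, so x13 = 0.
The clause (~x33) is unit, so x33 = 0.
The clause (x31) is unit, so x31 = 1.
The clause (~x41) is unit, so x41 = 0.
The clause (x43) is unit, so x43 = 1.
That conflicts with the unit clause (~x43).
Both values of x21 lead to a conflict.
Undo x12 and try x12 = 0.
The clause (x13) is unit, so x13 = 1.
The clause (~x23) is unit, so x23 = 0.
The clause (~x33) is unit, so x33 = 0.
The clause (~x43) is unit, so x43 = 0.
Case x21 = 1:
The clause (~x31) is unit, so x31 = 0.
The clause (x32) is unit, so x32 = 1.
The clause (~x41) is unit, so x41 = 0.
The clause (x42) is unit, so x42 = 1.
That conflicts with the unit clause (~x42).
Undo x21 and try x21 = 0.
The clause (x22) is unit, so x22 = 1.
The clause (~x32) is unit, so x32 = 0.
The clause (x31) is unit, so x31 = 1.
The clause (~x41) is unit, so x41 = 0.
The clause (x42) is unit, so x42 = 1.
That conflicts with the unit clause (~x42).
Both values of x21 lead to a conflict.
Both values of x12 lead to a conflict.
Undo x11 and try x11 = 1.
The clause (~x21) is unit, so x21 = 0.
The clause (~x31) is unit, so x31 = 0.
The clause (~x41) is unit, so x41 = 0.
Case x22 = 1:
The clause (~x12) is unit, so x12 = 0.
The clause (~x32) is unit, so x32 = 0.
The clause (x33) is unit, so x33 = 1.
The clause (~x42) is unit, so x42 = 0.
The clause (x43) is unit, so x43 = 1.
That conflicts with the unit clause (~x43).
Undo x22 and try x22 = 0.
The clause (x23) is unit, so x23 = 1.
The clause (~x13) is unit, so x13 = 0.
The clause (~x33) is unit, so x33 = 0.
The clause (x32) is unit, so x32 = 1.
The clause (~x12) is unit, so x12 = 0.
The clause (~x42) is unit, so x42 = 0.
The clause (x43) is unit, so x43 = 1.
That conflicts with the unit clause (~x43).
Both values of x22 lead to a conflict.
Both values of x11 lead to a conflict.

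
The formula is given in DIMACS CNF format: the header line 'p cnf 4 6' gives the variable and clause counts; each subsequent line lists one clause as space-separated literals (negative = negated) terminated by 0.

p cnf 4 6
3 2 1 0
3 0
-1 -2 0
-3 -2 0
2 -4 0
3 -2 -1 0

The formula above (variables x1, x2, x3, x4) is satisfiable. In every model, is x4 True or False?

False

Suppose x4 = True.
Unit clause (x3) forces x3 = True.
Unit clause (¬x2) forces x2 = False.
That conflicts with the unit clause (x2).
So every satisfying assignment has x4 = False.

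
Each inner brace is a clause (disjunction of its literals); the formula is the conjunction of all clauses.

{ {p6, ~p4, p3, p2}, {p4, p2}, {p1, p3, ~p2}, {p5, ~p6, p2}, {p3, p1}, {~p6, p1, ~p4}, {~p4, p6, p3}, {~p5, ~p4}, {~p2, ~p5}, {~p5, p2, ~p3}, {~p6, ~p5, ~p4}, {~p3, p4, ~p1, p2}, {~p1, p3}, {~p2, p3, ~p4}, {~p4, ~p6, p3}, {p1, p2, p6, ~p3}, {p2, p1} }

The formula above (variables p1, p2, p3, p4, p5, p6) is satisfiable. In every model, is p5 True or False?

False

Suppose p5 = 1.
From the singleton clause (~p4), p4 = 0.
From the singleton clause (p2), p2 = 1.
Now (~p2) is unsatisfied and unit — conflict.
So every satisfying assignment has p5 = False.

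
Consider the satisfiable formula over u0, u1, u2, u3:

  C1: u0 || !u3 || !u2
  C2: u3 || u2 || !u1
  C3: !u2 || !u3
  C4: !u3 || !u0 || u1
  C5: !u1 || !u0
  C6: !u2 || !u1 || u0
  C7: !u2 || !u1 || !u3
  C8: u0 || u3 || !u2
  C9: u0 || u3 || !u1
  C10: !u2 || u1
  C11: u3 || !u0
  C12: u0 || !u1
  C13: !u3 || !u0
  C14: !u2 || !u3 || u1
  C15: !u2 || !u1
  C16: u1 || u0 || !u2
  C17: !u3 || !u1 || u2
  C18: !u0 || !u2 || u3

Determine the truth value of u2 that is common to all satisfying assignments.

False

Suppose u2 = true.
(!u3) alone gives u3 = false.
(u0) alone gives u0 = true.
But (!u0) is also a unit clause — contradiction.
So every satisfying assignment has u2 = False.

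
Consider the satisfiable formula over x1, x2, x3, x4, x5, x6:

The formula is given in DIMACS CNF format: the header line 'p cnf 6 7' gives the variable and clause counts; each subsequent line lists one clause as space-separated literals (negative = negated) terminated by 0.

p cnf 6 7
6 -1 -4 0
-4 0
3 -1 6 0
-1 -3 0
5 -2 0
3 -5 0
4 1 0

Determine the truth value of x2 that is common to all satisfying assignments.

False

Suppose x2 = True.
From the singleton clause (¬x4), x4 = False.
From the singleton clause (x5), x5 = True.
From the singleton clause (x3), x3 = True.
From the singleton clause (¬x1), x1 = False.
But (x1) is also a unit clause — contradiction.
So every satisfying assignment has x2 = False.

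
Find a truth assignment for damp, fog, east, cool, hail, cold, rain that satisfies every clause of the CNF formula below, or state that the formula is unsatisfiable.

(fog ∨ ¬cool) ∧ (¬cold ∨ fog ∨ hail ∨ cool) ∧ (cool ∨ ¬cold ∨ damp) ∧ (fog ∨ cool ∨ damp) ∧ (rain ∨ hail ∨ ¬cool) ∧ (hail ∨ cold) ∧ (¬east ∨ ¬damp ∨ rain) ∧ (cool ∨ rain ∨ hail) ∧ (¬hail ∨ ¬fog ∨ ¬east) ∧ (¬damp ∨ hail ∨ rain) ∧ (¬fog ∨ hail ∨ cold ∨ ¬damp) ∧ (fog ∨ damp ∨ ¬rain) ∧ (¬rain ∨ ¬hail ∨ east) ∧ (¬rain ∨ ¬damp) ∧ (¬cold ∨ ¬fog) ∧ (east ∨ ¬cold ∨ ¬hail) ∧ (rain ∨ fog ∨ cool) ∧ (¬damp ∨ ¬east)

Try fog = True.
(¬cold) alone gives cold = False.
(hail) alone gives hail = True.
(¬east) alone gives east = False.
(¬rain) alone gives rain = False.
No clause remains; damp, cool are free.

damp=True, fog=True, east=False, cool=False, hail=True, cold=False, rain=False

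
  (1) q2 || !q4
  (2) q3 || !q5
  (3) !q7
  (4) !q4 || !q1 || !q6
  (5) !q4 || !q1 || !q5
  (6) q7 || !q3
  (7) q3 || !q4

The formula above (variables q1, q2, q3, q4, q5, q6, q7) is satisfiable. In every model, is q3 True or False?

Suppose q3 = true.
The clause (!q7) is unit, so q7 = false.
That conflicts with the unit clause (q7).
So every satisfying assignment has q3 = False.

False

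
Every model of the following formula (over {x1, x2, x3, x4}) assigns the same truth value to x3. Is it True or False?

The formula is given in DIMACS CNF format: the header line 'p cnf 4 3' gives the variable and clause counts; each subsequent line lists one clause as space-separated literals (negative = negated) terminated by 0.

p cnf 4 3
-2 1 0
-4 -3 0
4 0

False

Suppose x3 = True.
The clause (¬x4) is unit, so x4 = False.
That conflicts with the unit clause (x4).
So every satisfying assignment has x3 = False.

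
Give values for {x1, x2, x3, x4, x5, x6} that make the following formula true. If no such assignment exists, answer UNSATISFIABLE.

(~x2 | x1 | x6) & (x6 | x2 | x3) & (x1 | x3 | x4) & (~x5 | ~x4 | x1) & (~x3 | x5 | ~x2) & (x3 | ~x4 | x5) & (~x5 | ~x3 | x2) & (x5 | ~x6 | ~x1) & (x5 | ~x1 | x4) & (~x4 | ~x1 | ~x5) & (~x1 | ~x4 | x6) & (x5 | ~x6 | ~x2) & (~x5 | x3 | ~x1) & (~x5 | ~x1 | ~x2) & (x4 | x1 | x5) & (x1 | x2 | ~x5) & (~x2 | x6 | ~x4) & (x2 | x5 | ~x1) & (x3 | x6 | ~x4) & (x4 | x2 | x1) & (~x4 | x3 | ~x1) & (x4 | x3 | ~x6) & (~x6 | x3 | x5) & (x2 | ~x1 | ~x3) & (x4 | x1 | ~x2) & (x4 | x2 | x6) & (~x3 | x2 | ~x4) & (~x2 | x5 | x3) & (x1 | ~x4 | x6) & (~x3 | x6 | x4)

UNSATISFIABLE

Try x2 = 0.
Try x6 = 1.
Try x5 = 0.
(~x1) alone gives x1 = 0.
(x4) alone gives x4 = 1.
(x3) alone gives x3 = 1.
But (~x3) is also a unit clause — contradiction.
Undo x5 and try x5 = 1.
(~x3) alone gives x3 = 0.
(~x1) alone gives x1 = 0.
But (x1) is also a unit clause — contradiction.
Either choice for x5 ends in contradiction.
Undo x6 and try x6 = 0.
(x3) alone gives x3 = 1.
(~x5) alone gives x5 = 0.
(~x1) alone gives x1 = 0.
(x4) alone gives x4 = 1.
But (~x4) is also a unit clause — contradiction.
Either choice for x6 ends in contradiction.
Undo x2 and try x2 = 1.
Try x1 = 1.
(~x5) alone gives x5 = 0.
(~x3) alone gives x3 = 0.
But (x3) is also a unit clause — contradiction.
Undo x1 and try x1 = 0.
(x6) alone gives x6 = 1.
(x5) alone gives x5 = 1.
(~x4) alone gives x4 = 0.
But (x4) is also a unit clause — contradiction.
Either choice for x1 ends in contradiction.
Either choice for x2 ends in contradiction.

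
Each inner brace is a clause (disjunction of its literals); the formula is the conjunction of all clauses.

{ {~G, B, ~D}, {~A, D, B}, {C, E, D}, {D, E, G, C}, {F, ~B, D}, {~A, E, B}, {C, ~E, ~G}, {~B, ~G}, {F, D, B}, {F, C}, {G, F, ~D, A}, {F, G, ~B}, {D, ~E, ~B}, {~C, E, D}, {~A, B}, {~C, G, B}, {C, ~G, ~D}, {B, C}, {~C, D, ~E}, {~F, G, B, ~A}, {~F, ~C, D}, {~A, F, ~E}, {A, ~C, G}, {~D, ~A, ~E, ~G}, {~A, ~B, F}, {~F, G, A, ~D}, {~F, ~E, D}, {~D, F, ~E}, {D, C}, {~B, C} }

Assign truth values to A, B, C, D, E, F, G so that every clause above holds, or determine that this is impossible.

A: 1; B: 1; C: 1; D: 1; E: 0; F: 1; G: 0

Branch on B: set B = 1.
The clause (~G) is unit, so G = 0.
The clause (F) is unit, so F = 1.
The clause (C) is unit, so C = 1.
The clause (D) is unit, so D = 1.
The clause (A) is unit, so A = 1.
All clauses hold; E can take either value.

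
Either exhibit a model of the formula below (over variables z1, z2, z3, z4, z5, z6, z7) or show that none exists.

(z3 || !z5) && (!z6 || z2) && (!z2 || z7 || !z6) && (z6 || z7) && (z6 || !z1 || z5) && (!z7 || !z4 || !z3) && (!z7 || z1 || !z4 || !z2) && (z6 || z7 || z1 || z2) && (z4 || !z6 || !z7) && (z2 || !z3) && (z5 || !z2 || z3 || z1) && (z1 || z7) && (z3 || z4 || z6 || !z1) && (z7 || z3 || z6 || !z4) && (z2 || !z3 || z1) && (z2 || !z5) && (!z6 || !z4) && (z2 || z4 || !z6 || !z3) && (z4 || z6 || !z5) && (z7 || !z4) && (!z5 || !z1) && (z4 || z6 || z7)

z1=false, z2=true, z3=true, z4=false, z5=false, z6=false, z7=true

Branch on z3: set z3 = true.
From the singleton clause (z2), z2 = true.
Branch on z7: set z7 = true.
From the singleton clause (!z4), z4 = false.
From the singleton clause (!z6), z6 = false.
From the singleton clause (!z5), z5 = false.
From the singleton clause (!z1), z1 = false.
All clauses are satisfied.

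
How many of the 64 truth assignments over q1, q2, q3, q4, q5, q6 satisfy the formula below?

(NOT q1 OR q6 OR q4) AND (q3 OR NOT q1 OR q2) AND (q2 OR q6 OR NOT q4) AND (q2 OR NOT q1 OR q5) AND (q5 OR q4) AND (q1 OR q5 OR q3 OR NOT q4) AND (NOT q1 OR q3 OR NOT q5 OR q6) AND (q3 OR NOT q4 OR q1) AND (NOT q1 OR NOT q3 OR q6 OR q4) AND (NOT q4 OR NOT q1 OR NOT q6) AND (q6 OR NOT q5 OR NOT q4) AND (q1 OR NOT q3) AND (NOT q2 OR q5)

There are 2^6 = 64 truth assignments over (q1, q2, q3, q4, q5, q6).
Split on q2. With q2 = true, the clauses containing q2 are satisfied and NOT q2 drops from the rest; 4 of the 2^5 = 32 assignments to the other variables satisfy what remains.
With q2 = false, by the same count on the reduced clause set, 3 assignments work.
Total: 4 + 3 = 7.

7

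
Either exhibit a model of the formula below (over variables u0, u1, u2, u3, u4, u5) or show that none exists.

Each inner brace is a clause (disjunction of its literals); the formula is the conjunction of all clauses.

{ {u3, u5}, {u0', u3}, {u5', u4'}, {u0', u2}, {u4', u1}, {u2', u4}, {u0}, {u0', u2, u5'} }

u0=1; u1=1; u2=1; u3=1; u4=1; u5=0

The clause (u0) is unit, so u0 = 1.
The clause (u3) is unit, so u3 = 1.
The clause (u2) is unit, so u2 = 1.
The clause (u4) is unit, so u4 = 1.
The clause (u5') is unit, so u5 = 0.
The clause (u1) is unit, so u1 = 1.
Every clause now holds.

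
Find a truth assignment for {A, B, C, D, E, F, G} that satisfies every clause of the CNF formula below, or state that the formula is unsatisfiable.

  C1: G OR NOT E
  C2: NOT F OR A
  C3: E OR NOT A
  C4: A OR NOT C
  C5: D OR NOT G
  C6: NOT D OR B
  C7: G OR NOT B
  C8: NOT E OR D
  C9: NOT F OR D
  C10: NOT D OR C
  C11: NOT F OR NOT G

Branch on G: set G = false.
(NOT E) alone gives E = false.
(NOT A) alone gives A = false.
(NOT F) alone gives F = false.
(NOT C) alone gives C = false.
(NOT B) alone gives B = false.
(NOT D) alone gives D = false.
Every clause now holds.

A: false,  B: false,  C: false,  D: false,  E: false,  F: false,  G: false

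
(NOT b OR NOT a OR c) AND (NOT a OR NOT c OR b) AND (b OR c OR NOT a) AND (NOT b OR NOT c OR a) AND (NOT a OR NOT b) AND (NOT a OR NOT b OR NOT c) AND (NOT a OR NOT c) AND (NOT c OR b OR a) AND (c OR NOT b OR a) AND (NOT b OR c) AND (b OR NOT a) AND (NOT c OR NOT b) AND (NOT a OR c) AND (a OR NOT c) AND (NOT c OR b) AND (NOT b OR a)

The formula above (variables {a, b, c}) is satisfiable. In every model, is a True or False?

False

Suppose a = true.
The clause (NOT b) is unit, so b = false.
But (b) is also a unit clause — contradiction.
So every satisfying assignment has a = False.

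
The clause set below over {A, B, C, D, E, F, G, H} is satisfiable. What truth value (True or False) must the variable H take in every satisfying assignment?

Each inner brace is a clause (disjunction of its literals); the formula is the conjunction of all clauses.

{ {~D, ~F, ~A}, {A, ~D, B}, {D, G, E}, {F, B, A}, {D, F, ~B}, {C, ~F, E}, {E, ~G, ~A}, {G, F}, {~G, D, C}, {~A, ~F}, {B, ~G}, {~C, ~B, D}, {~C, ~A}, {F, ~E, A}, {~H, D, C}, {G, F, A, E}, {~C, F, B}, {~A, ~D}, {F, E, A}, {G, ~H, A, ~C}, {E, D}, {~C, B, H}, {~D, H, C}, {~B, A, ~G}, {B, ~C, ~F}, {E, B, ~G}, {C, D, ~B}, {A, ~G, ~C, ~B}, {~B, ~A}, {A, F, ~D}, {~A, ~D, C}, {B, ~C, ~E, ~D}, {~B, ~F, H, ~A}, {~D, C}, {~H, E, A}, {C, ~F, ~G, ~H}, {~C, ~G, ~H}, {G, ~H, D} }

Suppose H = 1.
Suppose G = 1.
The clause (B) is unit, so B = 1.
The clause (A) is unit, so A = 1.
That conflicts with the unit clause (~A).
So G must be the other value — set G = 0.
The clause (F) is unit, so F = 1.
The clause (~A) is unit, so A = 0.
The clause (~C) is unit, so C = 0.
The clause (E) is unit, so E = 1.
The clause (D) is unit, so D = 1.
That conflicts with the unit clause (~D).
Neither G = 1 nor G = 0 works.
So every satisfying assignment has H = False.

False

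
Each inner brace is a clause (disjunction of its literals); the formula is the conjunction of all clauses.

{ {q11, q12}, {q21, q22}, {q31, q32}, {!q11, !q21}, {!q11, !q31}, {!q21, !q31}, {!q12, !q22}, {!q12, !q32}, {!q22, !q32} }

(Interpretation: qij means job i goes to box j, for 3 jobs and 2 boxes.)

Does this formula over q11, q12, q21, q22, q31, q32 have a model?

No, unsatisfiable

Case q11 = true:
The clause (!q21) is unit, so q21 = false.
The clause (q22) is unit, so q22 = true.
The clause (!q31) is unit, so q31 = false.
The clause (q32) is unit, so q32 = true.
But (!q32) is also a unit clause — contradiction.
So q11 must be the other value — set q11 = false.
The clause (q12) is unit, so q12 = true.
The clause (!q22) is unit, so q22 = false.
The clause (q21) is unit, so q21 = true.
The clause (!q31) is unit, so q31 = false.
The clause (q32) is unit, so q32 = true.
But (!q32) is also a unit clause — contradiction.
Neither q11 = true nor q11 = false works.
No assignment satisfies every clause.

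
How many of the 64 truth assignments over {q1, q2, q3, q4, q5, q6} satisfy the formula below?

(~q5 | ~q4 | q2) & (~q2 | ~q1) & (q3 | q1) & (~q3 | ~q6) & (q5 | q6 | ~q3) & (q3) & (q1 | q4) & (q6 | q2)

1

There are 2^6 = 64 truth assignments over (q1, q2, q3, q4, q5, q6).
Split on q2. With q2 = 1, the clauses containing q2 are satisfied and ~q2 drops from the rest; 1 of the 2^5 = 32 assignments to the other variables satisfy what remains.
With q2 = 0, by the same count on the reduced clause set, 0 assignments work.
(One model: q1=F, q2=T, q3=T, q4=T, q5=T, q6=F.)
Total: 1 + 0 = 1.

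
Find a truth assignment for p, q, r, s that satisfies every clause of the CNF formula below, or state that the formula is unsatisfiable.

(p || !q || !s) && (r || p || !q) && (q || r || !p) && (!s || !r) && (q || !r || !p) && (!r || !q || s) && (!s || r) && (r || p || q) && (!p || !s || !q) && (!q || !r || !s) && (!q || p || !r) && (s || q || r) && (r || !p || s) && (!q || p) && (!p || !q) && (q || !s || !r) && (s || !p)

Case s = false:
Unit clause (!p) forces p = false.
Unit clause (!q) forces q = false.
Unit clause (r) forces r = true.
All clauses are satisfied.

p=false,  q=false,  r=true,  s=false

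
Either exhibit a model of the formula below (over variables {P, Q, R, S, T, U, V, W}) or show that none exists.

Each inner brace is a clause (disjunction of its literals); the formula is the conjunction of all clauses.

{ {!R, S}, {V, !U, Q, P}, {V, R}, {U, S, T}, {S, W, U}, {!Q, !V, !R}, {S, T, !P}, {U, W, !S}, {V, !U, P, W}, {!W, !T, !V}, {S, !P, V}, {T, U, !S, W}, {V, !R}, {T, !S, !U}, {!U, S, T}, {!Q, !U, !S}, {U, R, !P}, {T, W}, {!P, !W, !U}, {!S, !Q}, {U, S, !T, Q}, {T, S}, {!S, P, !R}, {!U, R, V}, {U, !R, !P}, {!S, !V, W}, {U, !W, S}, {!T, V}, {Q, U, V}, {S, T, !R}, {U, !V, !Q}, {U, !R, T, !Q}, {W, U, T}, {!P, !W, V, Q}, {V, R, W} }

P=false,  Q=false,  R=false,  S=false,  T=true,  U=true,  V=true,  W=false

Try R = false.
From the singleton clause (V), V = true.
Try W = false.
From the singleton clause (T), T = true.
From the singleton clause (!S), S = false.
From the singleton clause (U), U = true.
Every clause is now satisfied; P, Q are unconstrained.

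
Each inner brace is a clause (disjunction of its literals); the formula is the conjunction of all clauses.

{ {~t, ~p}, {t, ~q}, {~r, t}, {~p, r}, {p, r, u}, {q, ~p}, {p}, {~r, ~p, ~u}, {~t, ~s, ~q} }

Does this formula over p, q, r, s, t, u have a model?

Unit clause (p) forces p = 1.
Unit clause (~t) forces t = 0.
Unit clause (~q) forces q = 0.
Now (q) is unsatisfied and unit — conflict.
No assignment satisfies every clause.

Unsatisfiable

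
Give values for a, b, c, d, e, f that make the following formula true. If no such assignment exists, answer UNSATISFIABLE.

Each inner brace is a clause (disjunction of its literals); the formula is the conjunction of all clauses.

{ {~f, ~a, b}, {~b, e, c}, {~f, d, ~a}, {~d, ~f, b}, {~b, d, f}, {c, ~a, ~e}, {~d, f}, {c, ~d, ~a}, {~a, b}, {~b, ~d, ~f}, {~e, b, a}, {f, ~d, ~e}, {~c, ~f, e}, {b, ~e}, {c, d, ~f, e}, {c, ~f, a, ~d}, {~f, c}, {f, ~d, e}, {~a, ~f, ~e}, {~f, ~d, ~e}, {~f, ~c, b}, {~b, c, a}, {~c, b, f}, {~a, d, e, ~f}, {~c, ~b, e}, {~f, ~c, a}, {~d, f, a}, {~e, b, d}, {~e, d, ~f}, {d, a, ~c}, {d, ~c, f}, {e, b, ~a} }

a ↦ 0, b ↦ 0, c ↦ 0, d ↦ 0, e ↦ 0, f ↦ 0

Branch on d: set d = 0.
Branch on f: set f = 0.
The clause (~b) is unit, so b = 0.
The clause (~a) is unit, so a = 0.
The clause (~e) is unit, so e = 0.
The clause (~c) is unit, so c = 0.
Every clause now holds.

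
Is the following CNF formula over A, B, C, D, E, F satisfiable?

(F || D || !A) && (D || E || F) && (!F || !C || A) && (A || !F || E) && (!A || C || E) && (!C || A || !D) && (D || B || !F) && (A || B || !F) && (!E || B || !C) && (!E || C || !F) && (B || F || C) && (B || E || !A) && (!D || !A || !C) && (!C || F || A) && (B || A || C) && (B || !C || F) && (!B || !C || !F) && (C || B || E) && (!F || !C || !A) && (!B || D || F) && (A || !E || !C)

Yes, satisfiable

Case F = false:
Case D = true:
Case C = false:
From the singleton clause (B), B = true.
Case A = false:
All clauses hold; E can take either value.
A satisfying assignment: A: false,  B: true,  C: false,  D: true,  E: true,  F: false.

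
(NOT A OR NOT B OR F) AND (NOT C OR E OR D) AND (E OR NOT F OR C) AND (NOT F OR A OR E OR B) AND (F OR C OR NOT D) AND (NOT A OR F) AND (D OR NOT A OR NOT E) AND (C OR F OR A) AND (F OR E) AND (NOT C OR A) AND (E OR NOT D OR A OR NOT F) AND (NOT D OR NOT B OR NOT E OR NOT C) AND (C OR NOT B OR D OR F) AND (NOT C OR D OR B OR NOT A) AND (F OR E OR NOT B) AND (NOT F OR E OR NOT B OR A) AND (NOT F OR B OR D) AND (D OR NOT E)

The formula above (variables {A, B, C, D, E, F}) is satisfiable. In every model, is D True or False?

Suppose D = false.
The clause (NOT E) is unit, so E = false.
The clause (NOT C) is unit, so C = false.
The clause (NOT F) is unit, so F = false.
Now (F) is unsatisfied and unit — conflict.
So every satisfying assignment has D = True.

True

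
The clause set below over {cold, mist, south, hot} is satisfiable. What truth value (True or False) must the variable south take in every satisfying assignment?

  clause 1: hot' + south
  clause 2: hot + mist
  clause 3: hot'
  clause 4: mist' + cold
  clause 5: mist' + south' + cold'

False

Suppose south = 1.
(hot') alone gives hot = 0.
(mist) alone gives mist = 1.
(cold) alone gives cold = 1.
Now (cold') is unsatisfied and unit — conflict.
So every satisfying assignment has south = False.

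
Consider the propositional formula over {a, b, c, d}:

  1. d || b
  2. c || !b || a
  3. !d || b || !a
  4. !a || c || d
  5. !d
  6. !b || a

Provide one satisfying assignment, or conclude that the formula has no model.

a: true; b: true; c: true; d: false

(!d) alone gives d = false.
(b) alone gives b = true.
(a) alone gives a = true.
(c) alone gives c = true.
Every clause now holds.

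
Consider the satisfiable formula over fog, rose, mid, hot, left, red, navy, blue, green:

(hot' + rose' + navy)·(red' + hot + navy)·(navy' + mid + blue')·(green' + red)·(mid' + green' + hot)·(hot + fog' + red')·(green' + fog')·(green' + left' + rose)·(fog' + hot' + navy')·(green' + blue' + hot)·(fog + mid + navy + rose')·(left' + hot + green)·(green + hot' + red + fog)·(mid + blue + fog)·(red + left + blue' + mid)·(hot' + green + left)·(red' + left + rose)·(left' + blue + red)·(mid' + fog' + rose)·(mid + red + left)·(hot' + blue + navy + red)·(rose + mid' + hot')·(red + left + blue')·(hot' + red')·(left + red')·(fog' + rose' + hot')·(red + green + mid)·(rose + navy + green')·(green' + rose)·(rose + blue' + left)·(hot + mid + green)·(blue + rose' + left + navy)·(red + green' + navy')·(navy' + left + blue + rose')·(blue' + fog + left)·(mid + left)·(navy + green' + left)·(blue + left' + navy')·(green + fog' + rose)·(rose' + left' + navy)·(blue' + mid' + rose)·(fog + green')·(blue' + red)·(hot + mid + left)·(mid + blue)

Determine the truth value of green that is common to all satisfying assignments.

False

Suppose green = 1.
Unit clause (red) forces red = 1.
Unit clause (fog') forces fog = 0.
Now (fog) is unsatisfied and unit — conflict.
So every satisfying assignment has green = False.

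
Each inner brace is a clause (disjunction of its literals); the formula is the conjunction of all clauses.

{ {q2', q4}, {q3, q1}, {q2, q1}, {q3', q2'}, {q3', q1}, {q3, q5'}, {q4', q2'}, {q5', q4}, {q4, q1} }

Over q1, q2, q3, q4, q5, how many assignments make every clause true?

5

There are 2^5 = 32 truth assignments over (q1, q2, q3, q4, q5).
Split on q3. With q3 = 1, the clauses containing q3 are satisfied and q3' drops from the rest; 3 of the 2^4 = 16 assignments to the other variables satisfy what remains.
With q3 = 0, by the same count on the reduced clause set, 2 assignments work.
Total: 3 + 2 = 5.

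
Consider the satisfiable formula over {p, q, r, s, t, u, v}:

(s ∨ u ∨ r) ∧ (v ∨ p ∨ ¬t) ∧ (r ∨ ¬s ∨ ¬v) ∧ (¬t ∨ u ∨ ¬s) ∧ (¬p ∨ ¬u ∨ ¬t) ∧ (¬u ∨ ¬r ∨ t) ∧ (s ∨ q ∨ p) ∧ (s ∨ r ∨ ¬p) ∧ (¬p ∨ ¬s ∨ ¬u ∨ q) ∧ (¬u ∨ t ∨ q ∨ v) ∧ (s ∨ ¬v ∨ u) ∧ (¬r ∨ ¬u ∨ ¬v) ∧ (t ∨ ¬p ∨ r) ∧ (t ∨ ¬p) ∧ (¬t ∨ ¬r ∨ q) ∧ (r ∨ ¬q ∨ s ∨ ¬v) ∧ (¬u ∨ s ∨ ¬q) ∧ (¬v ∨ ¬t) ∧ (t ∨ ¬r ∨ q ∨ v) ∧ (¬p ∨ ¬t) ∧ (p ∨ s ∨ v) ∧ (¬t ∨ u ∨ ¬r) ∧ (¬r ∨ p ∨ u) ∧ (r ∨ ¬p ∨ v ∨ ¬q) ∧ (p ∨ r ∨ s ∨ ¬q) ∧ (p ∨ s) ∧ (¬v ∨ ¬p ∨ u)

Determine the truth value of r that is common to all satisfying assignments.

Suppose r = True.
Suppose u = False.
From the singleton clause (¬t), t = False.
From the singleton clause (¬p), p = False.
That conflicts with the unit clause (p).
Undo u and try u = True.
From the singleton clause (t), t = True.
From the singleton clause (¬p), p = False.
From the singleton clause (v), v = True.
That conflicts with the unit clause (¬v).
Both values of u lead to a conflict.
So every satisfying assignment has r = False.

False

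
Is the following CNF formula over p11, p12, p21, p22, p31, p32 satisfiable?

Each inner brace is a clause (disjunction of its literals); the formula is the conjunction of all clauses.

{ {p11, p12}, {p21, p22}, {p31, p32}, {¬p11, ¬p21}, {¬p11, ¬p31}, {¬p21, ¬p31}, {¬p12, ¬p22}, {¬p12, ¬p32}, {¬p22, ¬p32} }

Unsatisfiable

Case p11 = True:
Unit clause (¬p21) forces p21 = False.
Unit clause (p22) forces p22 = True.
Unit clause (¬p31) forces p31 = False.
Unit clause (p32) forces p32 = True.
That conflicts with the unit clause (¬p32).
So p11 must be the other value — set p11 = False.
Unit clause (p12) forces p12 = True.
Unit clause (¬p22) forces p22 = False.
Unit clause (p21) forces p21 = True.
Unit clause (¬p31) forces p31 = False.
Unit clause (p32) forces p32 = True.
That conflicts with the unit clause (¬p32).
Both values of p11 lead to a conflict.
No assignment satisfies every clause.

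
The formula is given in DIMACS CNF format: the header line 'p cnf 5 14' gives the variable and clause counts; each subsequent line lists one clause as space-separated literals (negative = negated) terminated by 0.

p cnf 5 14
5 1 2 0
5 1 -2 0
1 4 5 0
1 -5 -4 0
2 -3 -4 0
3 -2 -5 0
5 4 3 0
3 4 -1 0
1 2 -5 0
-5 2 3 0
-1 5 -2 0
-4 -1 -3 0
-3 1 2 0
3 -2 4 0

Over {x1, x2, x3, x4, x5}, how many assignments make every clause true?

There are 2^5 = 32 truth assignments over (x1, x2, x3, x4, x5).
Split on x3. With x3 = True, the clauses containing x3 are satisfied and ¬x3 drops from the rest; 4 of the 2^4 = 16 assignments to the other variables satisfy what remains.
With x3 = False, by the same count on the reduced clause set, 1 assignment works.
Total: 4 + 1 = 5.

5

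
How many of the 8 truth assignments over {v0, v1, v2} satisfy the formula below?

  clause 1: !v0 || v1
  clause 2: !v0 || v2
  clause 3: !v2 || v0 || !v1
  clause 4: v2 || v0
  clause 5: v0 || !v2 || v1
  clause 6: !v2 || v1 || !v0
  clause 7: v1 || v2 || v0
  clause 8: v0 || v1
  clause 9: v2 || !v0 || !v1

There are 2^3 = 8 truth assignments over (v0, v1, v2).
Check each against the 9 clauses (columns in the order v0, v1, v2):
  F F F  ✗ fails (v2 || v0)
  F F T  ✗ fails (v0 || !v2 || v1)
  F T F  ✗ fails (v2 || v0)
  F T T  ✗ fails (!v2 || v0 || !v1)
  T F F  ✗ fails (!v0 || v1)
  T F T  ✗ fails (!v0 || v1)
  T T F  ✗ fails (!v0 || v2)
  T T T  ✓ satisfies all
1 of the 8 rows is a model.

1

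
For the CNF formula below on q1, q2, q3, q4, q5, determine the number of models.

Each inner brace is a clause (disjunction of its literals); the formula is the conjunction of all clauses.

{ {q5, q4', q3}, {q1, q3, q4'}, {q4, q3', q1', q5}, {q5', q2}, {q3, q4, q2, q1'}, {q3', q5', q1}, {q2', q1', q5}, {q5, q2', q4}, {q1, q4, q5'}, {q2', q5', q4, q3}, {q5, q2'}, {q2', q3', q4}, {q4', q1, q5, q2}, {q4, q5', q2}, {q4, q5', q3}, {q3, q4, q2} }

There are 2^5 = 32 truth assignments over (q1, q2, q3, q4, q5).
Split on q1. With q1 = 1, the clauses containing q1 are satisfied and q1' drops from the rest; 3 of the 2^4 = 16 assignments to the other variables satisfy what remains.
With q1 = 0, by the same count on the reduced clause set, 1 assignment works.
Total: 3 + 1 = 4.

4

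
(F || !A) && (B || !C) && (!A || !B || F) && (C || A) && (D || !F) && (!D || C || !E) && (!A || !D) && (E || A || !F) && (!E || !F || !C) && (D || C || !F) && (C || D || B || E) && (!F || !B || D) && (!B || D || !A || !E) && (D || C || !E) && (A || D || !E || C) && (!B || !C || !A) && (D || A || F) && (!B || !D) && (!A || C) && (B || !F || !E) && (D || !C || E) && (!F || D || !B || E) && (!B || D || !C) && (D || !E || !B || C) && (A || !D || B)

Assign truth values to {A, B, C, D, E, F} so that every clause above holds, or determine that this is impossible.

Try F = true.
(D) alone gives D = true.
(!A) alone gives A = false.
(C) alone gives C = true.
(B) alone gives B = true.
But (!B) is also a unit clause — contradiction.
Undo F and try F = false.
(!A) alone gives A = false.
(C) alone gives C = true.
(B) alone gives B = true.
(D) alone gives D = true.
But (!D) is also a unit clause — contradiction.
Both values of F lead to a conflict.

UNSATISFIABLE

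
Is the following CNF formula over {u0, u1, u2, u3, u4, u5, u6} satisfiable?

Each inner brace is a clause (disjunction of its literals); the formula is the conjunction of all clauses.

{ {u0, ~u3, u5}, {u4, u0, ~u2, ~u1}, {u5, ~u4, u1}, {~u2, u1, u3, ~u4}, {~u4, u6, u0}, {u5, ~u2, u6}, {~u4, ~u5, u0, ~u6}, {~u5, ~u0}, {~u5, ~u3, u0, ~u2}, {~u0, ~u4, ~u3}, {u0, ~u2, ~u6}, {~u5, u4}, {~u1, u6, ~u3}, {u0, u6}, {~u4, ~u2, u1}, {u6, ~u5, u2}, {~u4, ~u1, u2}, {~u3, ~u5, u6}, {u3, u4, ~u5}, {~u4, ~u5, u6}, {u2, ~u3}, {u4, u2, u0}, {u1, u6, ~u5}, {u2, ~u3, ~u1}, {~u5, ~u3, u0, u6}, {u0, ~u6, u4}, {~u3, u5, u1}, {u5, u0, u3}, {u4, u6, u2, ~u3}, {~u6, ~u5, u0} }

Satisfiable

Try u5 = 0.
Try u0 = 1.
Try u4 = 0.
Try u2 = 0.
From the singleton clause (~u3), u3 = 0.
All clauses hold; u1, u6 can take either value.
A satisfying assignment: u0: 1, u1: 0, u2: 0, u3: 0, u4: 0, u5: 0, u6: 0.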